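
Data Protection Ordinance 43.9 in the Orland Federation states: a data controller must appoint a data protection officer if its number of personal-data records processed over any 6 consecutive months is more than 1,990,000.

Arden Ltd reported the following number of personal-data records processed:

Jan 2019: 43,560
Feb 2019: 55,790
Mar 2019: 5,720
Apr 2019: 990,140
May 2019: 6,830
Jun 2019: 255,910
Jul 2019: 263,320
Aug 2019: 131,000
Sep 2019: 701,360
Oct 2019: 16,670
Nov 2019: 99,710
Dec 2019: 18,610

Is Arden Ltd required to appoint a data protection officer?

Yes

Jan 2019–Jun 2019: 43,560 + 55,790 + 5,720 + 990,140 + 6,830 + 255,910 = 1,357,950 (under)
Feb 2019–Jul 2019: 55,790 + 5,720 + 990,140 + 6,830 + 255,910 + 263,320 = 1,577,710 (under)
Mar 2019–Aug 2019: 5,720 + 990,140 + 6,830 + 255,910 + 263,320 + 131,000 = 1,652,920 (under)
Apr 2019–Sep 2019: 990,140 + 6,830 + 255,910 + 263,320 + 131,000 + 701,360 = 2,348,560 (over)
May 2019–Oct 2019: 6,830 + 255,910 + 263,320 + 131,000 + 701,360 + 16,670 = 1,375,090 (under)
Jun 2019–Nov 2019: 255,910 + 263,320 + 131,000 + 701,360 + 16,670 + 99,710 = 1,467,970 (under)
Jul 2019–Dec 2019: 263,320 + 131,000 + 701,360 + 16,670 + 99,710 + 18,610 = 1,230,670 (under)
At least one window exceeds 1,990,000.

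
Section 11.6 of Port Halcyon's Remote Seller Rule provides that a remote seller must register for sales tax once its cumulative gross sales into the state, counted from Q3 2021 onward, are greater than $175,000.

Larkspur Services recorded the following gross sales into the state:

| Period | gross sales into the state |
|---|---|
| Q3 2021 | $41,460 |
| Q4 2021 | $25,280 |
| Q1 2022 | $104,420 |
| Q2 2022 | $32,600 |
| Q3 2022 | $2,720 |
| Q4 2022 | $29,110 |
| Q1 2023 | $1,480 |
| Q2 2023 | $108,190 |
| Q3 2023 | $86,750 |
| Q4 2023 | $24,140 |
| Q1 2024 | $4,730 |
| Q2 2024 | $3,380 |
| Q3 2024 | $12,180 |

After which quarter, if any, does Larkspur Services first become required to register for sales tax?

Q2 2022

Through Q3 2021: $41,460
Through Q4 2021: $66,740
Through Q1 2022: $171,160
Through Q2 2022: $203,760 ← exceeds threshold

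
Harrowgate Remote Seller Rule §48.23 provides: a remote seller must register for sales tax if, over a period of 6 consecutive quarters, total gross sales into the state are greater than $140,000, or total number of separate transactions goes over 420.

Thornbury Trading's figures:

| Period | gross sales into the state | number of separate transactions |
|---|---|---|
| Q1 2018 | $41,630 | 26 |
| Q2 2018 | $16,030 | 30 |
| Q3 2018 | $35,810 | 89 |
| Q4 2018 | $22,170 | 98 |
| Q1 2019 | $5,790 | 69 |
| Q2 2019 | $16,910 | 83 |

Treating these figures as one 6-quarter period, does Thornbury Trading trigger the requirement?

Total gross sales into the state: $41,630 + $16,030 + $35,810 + $22,170 + $5,790 + $16,910 = $138,340 (≤ $140,000).
Total number of separate transactions: 26 + 30 + 89 + 98 + 69 + 83 = 395 (≤ 420).
The test is 'or': neither threshold is exceeded.

No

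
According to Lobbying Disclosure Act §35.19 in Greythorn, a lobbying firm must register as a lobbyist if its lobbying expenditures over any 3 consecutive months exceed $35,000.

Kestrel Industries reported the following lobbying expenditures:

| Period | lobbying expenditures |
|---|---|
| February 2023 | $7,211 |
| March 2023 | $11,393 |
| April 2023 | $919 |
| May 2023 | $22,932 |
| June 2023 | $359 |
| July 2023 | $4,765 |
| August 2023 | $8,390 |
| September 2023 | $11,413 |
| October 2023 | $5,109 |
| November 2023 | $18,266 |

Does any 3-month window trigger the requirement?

February 2023–April 2023: $7,211 + $11,393 + $919 = $19,523 (under)
March 2023–May 2023: $11,393 + $919 + $22,932 = $35,244 (over)
April 2023–June 2023: $919 + $22,932 + $359 = $24,210 (under)
May 2023–July 2023: $22,932 + $359 + $4,765 = $28,056 (under)
June 2023–August 2023: $359 + $4,765 + $8,390 = $13,514 (under)
July 2023–September 2023: $4,765 + $8,390 + $11,413 = $24,568 (under)
August 2023–October 2023: $8,390 + $11,413 + $5,109 = $24,912 (under)
September 2023–November 2023: $11,413 + $5,109 + $18,266 = $34,788 (under)
At least one window exceeds $35,000.

Yes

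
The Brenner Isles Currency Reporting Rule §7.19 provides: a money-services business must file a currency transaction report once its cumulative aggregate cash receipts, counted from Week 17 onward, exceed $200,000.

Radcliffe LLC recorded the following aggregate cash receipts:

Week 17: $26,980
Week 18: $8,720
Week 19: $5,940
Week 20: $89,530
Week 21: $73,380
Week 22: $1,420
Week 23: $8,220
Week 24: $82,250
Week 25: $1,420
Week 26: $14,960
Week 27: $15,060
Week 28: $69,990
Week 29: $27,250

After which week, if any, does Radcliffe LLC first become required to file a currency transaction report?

Week 21

Through Week 17: $26,980
Through Week 18: $35,700
Through Week 19: $41,640
Through Week 20: $131,170
Through Week 21: $204,550 ← exceeds threshold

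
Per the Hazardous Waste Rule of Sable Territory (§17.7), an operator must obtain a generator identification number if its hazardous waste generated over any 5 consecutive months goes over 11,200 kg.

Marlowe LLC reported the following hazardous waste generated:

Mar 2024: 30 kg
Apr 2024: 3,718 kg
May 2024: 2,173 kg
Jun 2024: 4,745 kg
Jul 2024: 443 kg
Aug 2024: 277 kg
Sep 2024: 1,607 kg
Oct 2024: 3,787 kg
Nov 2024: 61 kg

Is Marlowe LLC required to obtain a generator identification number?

Yes

Mar 2024–Jul 2024: 30 kg + 3,718 kg + 2,173 kg + 4,745 kg + 443 kg = 11,109 kg (under)
Apr 2024–Aug 2024: 3,718 kg + 2,173 kg + 4,745 kg + 443 kg + 277 kg = 11,356 kg (over)
May 2024–Sep 2024: 2,173 kg + 4,745 kg + 443 kg + 277 kg + 1,607 kg = 9,245 kg (under)
Jun 2024–Oct 2024: 4,745 kg + 443 kg + 277 kg + 1,607 kg + 3,787 kg = 10,859 kg (under)
Jul 2024–Nov 2024: 443 kg + 277 kg + 1,607 kg + 3,787 kg + 61 kg = 6,175 kg (under)
At least one window exceeds 11,200 kg.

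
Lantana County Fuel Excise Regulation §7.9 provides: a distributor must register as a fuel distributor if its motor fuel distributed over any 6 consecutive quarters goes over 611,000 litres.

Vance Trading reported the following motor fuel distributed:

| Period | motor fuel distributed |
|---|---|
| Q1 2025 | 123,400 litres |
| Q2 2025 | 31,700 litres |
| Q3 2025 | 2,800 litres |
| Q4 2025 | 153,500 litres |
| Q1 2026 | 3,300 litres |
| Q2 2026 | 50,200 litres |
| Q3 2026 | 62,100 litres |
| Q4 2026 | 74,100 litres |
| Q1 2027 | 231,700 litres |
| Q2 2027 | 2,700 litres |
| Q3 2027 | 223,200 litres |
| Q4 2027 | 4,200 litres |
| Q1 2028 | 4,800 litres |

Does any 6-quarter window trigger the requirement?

Q1 2025–Q2 2026: 123,400 litres + 31,700 litres + 2,800 litres + 153,500 litres + 3,300 litres + 50,200 litres = 364,900 litres (under)
Q2 2025–Q3 2026: 31,700 litres + 2,800 litres + 153,500 litres + 3,300 litres + 50,200 litres + 62,100 litres = 303,600 litres (under)
Q3 2025–Q4 2026: 2,800 litres + 153,500 litres + 3,300 litres + 50,200 litres + 62,100 litres + 74,100 litres = 346,000 litres (under)
Q4 2025–Q1 2027: 153,500 litres + 3,300 litres + 50,200 litres + 62,100 litres + 74,100 litres + 231,700 litres = 574,900 litres (under)
Q1 2026–Q2 2027: 3,300 litres + 50,200 litres + 62,100 litres + 74,100 litres + 231,700 litres + 2,700 litres = 424,100 litres (under)
Q2 2026–Q3 2027: 50,200 litres + 62,100 litres + 74,100 litres + 231,700 litres + 2,700 litres + 223,200 litres = 644,000 litres (over)
Q3 2026–Q4 2027: 62,100 litres + 74,100 litres + 231,700 litres + 2,700 litres + 223,200 litres + 4,200 litres = 598,000 litres (under)
Q4 2026–Q1 2028: 74,100 litres + 231,700 litres + 2,700 litres + 223,200 litres + 4,200 litres + 4,800 litres = 540,700 litres (under)
At least one window exceeds 611,000 litres.

Yes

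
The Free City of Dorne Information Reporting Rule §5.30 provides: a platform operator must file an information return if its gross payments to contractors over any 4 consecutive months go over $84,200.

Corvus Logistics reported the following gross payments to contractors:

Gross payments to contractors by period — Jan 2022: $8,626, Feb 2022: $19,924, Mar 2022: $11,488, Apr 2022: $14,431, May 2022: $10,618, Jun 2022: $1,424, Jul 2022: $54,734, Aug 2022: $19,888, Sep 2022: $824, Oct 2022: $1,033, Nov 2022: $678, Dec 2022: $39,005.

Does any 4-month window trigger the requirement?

Jan 2022–Apr 2022: $8,626 + $19,924 + $11,488 + $14,431 = $54,469 (under)
Feb 2022–May 2022: $19,924 + $11,488 + $14,431 + $10,618 = $56,461 (under)
Mar 2022–Jun 2022: $11,488 + $14,431 + $10,618 + $1,424 = $37,961 (under)
Apr 2022–Jul 2022: $14,431 + $10,618 + $1,424 + $54,734 = $81,207 (under)
May 2022–Aug 2022: $10,618 + $1,424 + $54,734 + $19,888 = $86,664 (over)
Jun 2022–Sep 2022: $1,424 + $54,734 + $19,888 + $824 = $76,870 (under)
Jul 2022–Oct 2022: $54,734 + $19,888 + $824 + $1,033 = $76,479 (under)
Aug 2022–Nov 2022: $19,888 + $824 + $1,033 + $678 = $22,423 (under)
Sep 2022–Dec 2022: $824 + $1,033 + $678 + $39,005 = $41,540 (under)
At least one window exceeds $84,200.

Yes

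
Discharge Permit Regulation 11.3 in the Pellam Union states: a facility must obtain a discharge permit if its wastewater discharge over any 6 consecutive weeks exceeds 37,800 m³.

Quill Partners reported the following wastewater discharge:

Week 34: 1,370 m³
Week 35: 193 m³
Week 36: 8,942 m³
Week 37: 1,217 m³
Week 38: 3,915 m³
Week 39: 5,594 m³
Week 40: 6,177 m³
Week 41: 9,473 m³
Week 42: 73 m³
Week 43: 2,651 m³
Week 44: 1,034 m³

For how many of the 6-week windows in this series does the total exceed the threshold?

0

Week 34–Week 39: 1,370 m³ + 193 m³ + 8,942 m³ + 1,217 m³ + 3,915 m³ + 5,594 m³ = 21,231 m³ (under)
Week 35–Week 40: 193 m³ + 8,942 m³ + 1,217 m³ + 3,915 m³ + 5,594 m³ + 6,177 m³ = 26,038 m³ (under)
Week 36–Week 41: 8,942 m³ + 1,217 m³ + 3,915 m³ + 5,594 m³ + 6,177 m³ + 9,473 m³ = 35,318 m³ (under)
Week 37–Week 42: 1,217 m³ + 3,915 m³ + 5,594 m³ + 6,177 m³ + 9,473 m³ + 73 m³ = 26,449 m³ (under)
Week 38–Week 43: 3,915 m³ + 5,594 m³ + 6,177 m³ + 9,473 m³ + 73 m³ + 2,651 m³ = 27,883 m³ (under)
Week 39–Week 44: 5,594 m³ + 6,177 m³ + 9,473 m³ + 73 m³ + 2,651 m³ + 1,034 m³ = 25,002 m³ (under)
0 windows exceed the threshold.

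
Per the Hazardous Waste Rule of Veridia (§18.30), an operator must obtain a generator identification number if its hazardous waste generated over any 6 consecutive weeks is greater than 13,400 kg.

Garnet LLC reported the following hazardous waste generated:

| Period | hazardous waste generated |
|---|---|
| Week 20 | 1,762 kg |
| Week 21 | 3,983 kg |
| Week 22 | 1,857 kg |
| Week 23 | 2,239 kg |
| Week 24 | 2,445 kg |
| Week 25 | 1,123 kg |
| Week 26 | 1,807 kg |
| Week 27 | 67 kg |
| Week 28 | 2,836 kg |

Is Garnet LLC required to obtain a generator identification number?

Yes

Week 20–Week 25: 1,762 kg + 3,983 kg + 1,857 kg + 2,239 kg + 2,445 kg + 1,123 kg = 13,409 kg (over)
Week 21–Week 26: 3,983 kg + 1,857 kg + 2,239 kg + 2,445 kg + 1,123 kg + 1,807 kg = 13,454 kg (over)
Week 22–Week 27: 1,857 kg + 2,239 kg + 2,445 kg + 1,123 kg + 1,807 kg + 67 kg = 9,538 kg (under)
Week 23–Week 28: 2,239 kg + 2,445 kg + 1,123 kg + 1,807 kg + 67 kg + 2,836 kg = 10,517 kg (under)
At least one window exceeds 13,400 kg.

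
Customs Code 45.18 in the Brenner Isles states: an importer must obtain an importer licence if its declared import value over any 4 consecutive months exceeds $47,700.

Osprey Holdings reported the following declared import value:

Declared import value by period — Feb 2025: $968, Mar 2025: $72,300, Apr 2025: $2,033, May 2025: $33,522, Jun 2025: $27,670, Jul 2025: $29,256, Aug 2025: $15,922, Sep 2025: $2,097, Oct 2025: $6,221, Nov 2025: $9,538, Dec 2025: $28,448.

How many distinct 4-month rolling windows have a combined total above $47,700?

Feb 2025–May 2025: $968 + $72,300 + $2,033 + $33,522 = $108,823 (over)
Mar 2025–Jun 2025: $72,300 + $2,033 + $33,522 + $27,670 = $135,525 (over)
Apr 2025–Jul 2025: $2,033 + $33,522 + $27,670 + $29,256 = $92,481 (over)
May 2025–Aug 2025: $33,522 + $27,670 + $29,256 + $15,922 = $106,370 (over)
Jun 2025–Sep 2025: $27,670 + $29,256 + $15,922 + $2,097 = $74,945 (over)
Jul 2025–Oct 2025: $29,256 + $15,922 + $2,097 + $6,221 = $53,496 (over)
Aug 2025–Nov 2025: $15,922 + $2,097 + $6,221 + $9,538 = $33,778 (under)
Sep 2025–Dec 2025: $2,097 + $6,221 + $9,538 + $28,448 = $46,304 (under)
6 windows exceed the threshold.

6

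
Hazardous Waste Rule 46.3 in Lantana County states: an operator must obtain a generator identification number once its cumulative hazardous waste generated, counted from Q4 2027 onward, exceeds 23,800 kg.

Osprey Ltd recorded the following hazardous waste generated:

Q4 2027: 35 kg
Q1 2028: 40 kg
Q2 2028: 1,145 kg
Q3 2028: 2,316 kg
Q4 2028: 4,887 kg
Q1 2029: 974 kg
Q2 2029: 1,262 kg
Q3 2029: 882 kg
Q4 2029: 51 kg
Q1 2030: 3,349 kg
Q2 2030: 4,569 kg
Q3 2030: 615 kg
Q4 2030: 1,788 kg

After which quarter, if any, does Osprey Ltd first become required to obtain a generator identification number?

Through Q4 2027: 35 kg
Through Q1 2028: 75 kg
Through Q2 2028: 1,220 kg
Through Q3 2028: 3,536 kg
Through Q4 2028: 8,423 kg
Through Q1 2029: 9,397 kg
Through Q2 2029: 10,659 kg
Through Q3 2029: 11,541 kg
Through Q4 2029: 11,592 kg
Through Q1 2030: 14,941 kg
Through Q2 2030: 19,510 kg
Through Q3 2030: 20,125 kg
Through Q4 2030: 21,913 kg
Final cumulative total 21,913 kg ≤ 23,800 kg; the threshold is never exceeded.

Not triggered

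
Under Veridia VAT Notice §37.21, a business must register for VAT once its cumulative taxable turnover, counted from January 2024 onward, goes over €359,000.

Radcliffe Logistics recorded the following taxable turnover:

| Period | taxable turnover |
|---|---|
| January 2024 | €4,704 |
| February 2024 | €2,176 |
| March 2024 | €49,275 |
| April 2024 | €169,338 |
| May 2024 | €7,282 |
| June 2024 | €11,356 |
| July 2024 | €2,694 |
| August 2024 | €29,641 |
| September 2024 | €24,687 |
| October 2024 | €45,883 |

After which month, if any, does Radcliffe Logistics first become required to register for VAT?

Through January 2024: €4,704
Through February 2024: €6,880
Through March 2024: €56,155
Through April 2024: €225,493
Through May 2024: €232,775
Through June 2024: €244,131
Through July 2024: €246,825
Through August 2024: €276,466
Through September 2024: €301,153
Through October 2024: €347,036
Final cumulative total €347,036 ≤ €359,000; the threshold is never exceeded.

Not triggered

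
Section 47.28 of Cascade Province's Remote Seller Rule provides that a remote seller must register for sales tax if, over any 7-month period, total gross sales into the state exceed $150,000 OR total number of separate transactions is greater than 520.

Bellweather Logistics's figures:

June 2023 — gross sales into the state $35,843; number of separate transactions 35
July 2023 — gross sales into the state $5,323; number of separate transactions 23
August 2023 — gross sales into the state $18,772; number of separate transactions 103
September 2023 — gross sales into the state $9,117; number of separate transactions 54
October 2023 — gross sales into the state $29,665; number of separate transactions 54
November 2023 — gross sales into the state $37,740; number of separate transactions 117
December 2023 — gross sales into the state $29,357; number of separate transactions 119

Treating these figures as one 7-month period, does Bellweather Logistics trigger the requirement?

Total gross sales into the state: $35,843 + $5,323 + $18,772 + $9,117 + $29,665 + $37,740 + $29,357 = $165,817 (> $150,000).
Total number of separate transactions: 35 + 23 + 103 + 54 + 54 + 117 + 119 = 505 (≤ 520).
The test is 'or': at least one threshold is exceeded.

Yes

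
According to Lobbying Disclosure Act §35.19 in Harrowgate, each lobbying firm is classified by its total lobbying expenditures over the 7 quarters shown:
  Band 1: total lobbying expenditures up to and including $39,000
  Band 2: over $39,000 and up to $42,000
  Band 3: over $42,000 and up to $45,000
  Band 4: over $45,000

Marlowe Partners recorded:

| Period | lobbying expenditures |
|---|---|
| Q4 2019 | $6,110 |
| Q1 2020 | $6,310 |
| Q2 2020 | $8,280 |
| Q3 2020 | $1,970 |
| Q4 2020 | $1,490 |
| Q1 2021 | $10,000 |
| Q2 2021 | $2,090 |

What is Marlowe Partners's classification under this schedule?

Total lobbying expenditures: $6,110 + $6,310 + $8,280 + $1,970 + $1,490 + $10,000 + $2,090 = $36,250.
$36,250 ≤ $39,000, so Band 1 applies.

Band 1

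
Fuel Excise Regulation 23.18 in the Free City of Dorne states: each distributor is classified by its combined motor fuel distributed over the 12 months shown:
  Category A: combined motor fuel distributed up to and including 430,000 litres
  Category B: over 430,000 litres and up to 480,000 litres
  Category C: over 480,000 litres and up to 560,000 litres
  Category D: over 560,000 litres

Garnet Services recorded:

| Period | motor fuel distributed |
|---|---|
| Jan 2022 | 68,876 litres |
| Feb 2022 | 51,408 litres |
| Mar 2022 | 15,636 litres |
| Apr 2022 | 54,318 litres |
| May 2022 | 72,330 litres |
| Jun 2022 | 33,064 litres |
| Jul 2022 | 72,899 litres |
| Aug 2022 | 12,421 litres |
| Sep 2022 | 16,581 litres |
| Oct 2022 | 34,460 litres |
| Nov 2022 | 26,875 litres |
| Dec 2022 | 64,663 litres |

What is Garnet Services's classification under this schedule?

Combined motor fuel distributed: 68,876 litres + 51,408 litres + 15,636 litres + 54,318 litres + 72,330 litres + 33,064 litres + 72,899 litres + 12,421 litres + 16,581 litres + 34,460 litres + 26,875 litres + 64,663 litres = 523,531 litres.
480,000 litres < 523,531 litres ≤ 560,000 litres, so Category C applies.

Category C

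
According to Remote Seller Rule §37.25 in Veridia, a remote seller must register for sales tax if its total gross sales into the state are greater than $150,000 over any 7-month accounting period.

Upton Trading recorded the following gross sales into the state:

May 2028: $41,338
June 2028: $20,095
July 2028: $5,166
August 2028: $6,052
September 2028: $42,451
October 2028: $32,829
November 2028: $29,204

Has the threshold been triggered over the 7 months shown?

Yes

Total gross sales into the state: $41,338 + $20,095 + $5,166 + $6,052 + $42,451 + $32,829 + $29,204 = $177,135.
$177,135 > $150,000, so the threshold is exceeded.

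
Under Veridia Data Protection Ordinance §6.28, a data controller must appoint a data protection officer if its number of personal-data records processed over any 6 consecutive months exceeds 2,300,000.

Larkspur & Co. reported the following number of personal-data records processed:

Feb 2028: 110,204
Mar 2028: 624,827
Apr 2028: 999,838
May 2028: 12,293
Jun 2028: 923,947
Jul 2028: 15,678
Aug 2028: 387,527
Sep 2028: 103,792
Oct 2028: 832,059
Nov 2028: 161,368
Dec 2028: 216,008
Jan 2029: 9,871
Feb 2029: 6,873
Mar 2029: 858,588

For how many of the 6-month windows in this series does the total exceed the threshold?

Feb 2028–Jul 2028: 110,204 + 624,827 + 999,838 + 12,293 + 923,947 + 15,678 = 2,686,787 (over)
Mar 2028–Aug 2028: 624,827 + 999,838 + 12,293 + 923,947 + 15,678 + 387,527 = 2,964,110 (over)
Apr 2028–Sep 2028: 999,838 + 12,293 + 923,947 + 15,678 + 387,527 + 103,792 = 2,443,075 (over)
May 2028–Oct 2028: 12,293 + 923,947 + 15,678 + 387,527 + 103,792 + 832,059 = 2,275,296 (under)
Jun 2028–Nov 2028: 923,947 + 15,678 + 387,527 + 103,792 + 832,059 + 161,368 = 2,424,371 (over)
Jul 2028–Dec 2028: 15,678 + 387,527 + 103,792 + 832,059 + 161,368 + 216,008 = 1,716,432 (under)
Aug 2028–Jan 2029: 387,527 + 103,792 + 832,059 + 161,368 + 216,008 + 9,871 = 1,710,625 (under)
Sep 2028–Feb 2029: 103,792 + 832,059 + 161,368 + 216,008 + 9,871 + 6,873 = 1,329,971 (under)
Oct 2028–Mar 2029: 832,059 + 161,368 + 216,008 + 9,871 + 6,873 + 858,588 = 2,084,767 (under)
4 windows exceed the threshold.

4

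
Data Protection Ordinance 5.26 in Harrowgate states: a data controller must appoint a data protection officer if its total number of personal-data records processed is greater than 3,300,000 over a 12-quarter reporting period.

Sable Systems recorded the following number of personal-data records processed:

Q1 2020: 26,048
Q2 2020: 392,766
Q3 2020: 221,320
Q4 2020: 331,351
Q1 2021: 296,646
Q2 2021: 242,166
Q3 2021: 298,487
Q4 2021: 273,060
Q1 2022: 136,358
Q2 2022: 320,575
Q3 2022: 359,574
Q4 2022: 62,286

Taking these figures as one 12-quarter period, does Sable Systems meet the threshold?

Total number of personal-data records processed: 26,048 + 392,766 + 221,320 + 331,351 + 296,646 + 242,166 + 298,487 + 273,060 + 136,358 + 320,575 + 359,574 + 62,286 = 2,960,637.
2,960,637 ≤ 3,300,000, so the threshold is not exceeded.

No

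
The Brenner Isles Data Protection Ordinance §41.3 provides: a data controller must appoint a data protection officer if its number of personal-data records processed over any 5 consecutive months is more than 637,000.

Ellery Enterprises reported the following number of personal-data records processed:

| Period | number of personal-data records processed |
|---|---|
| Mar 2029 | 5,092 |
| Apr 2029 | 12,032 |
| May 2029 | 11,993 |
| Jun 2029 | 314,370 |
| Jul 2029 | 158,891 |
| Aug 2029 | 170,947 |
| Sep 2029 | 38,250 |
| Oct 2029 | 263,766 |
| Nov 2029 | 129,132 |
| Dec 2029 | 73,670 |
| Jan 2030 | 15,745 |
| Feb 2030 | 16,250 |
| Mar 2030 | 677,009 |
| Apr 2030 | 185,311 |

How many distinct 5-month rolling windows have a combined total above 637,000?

Mar 2029–Jul 2029: 5,092 + 12,032 + 11,993 + 314,370 + 158,891 = 502,378 (under)
Apr 2029–Aug 2029: 12,032 + 11,993 + 314,370 + 158,891 + 170,947 = 668,233 (over)
May 2029–Sep 2029: 11,993 + 314,370 + 158,891 + 170,947 + 38,250 = 694,451 (over)
Jun 2029–Oct 2029: 314,370 + 158,891 + 170,947 + 38,250 + 263,766 = 946,224 (over)
Jul 2029–Nov 2029: 158,891 + 170,947 + 38,250 + 263,766 + 129,132 = 760,986 (over)
Aug 2029–Dec 2029: 170,947 + 38,250 + 263,766 + 129,132 + 73,670 = 675,765 (over)
Sep 2029–Jan 2030: 38,250 + 263,766 + 129,132 + 73,670 + 15,745 = 520,563 (under)
Oct 2029–Feb 2030: 263,766 + 129,132 + 73,670 + 15,745 + 16,250 = 498,563 (under)
Nov 2029–Mar 2030: 129,132 + 73,670 + 15,745 + 16,250 + 677,009 = 911,806 (over)
Dec 2029–Apr 2030: 73,670 + 15,745 + 16,250 + 677,009 + 185,311 = 967,985 (over)
7 windows exceed the threshold.

7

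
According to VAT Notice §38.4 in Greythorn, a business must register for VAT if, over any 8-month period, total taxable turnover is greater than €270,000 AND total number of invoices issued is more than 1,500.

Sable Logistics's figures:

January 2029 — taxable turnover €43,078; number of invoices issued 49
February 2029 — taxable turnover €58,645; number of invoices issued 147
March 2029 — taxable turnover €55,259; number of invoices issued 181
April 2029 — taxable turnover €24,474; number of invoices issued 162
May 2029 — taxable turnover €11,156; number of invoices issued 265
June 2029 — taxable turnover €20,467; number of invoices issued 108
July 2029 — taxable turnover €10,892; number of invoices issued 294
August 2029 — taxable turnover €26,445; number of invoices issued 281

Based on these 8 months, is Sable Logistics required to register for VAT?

No

Total taxable turnover: €43,078 + €58,645 + €55,259 + €24,474 + €11,156 + €20,467 + €10,892 + €26,445 = €250,416 (≤ €270,000).
Total number of invoices issued: 49 + 147 + 181 + 162 + 265 + 108 + 294 + 281 = 1,487 (≤ 1,500).
The test is 'and': the rule requires both, and at least one is not exceeded.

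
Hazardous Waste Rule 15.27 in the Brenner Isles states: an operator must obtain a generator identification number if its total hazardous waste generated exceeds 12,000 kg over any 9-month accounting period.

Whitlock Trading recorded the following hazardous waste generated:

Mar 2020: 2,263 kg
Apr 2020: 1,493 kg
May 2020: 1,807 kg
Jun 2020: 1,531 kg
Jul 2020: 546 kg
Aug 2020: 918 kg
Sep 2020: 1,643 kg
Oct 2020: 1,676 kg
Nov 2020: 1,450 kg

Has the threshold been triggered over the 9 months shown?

Total hazardous waste generated: 2,263 kg + 1,493 kg + 1,807 kg + 1,531 kg + 546 kg + 918 kg + 1,643 kg + 1,676 kg + 1,450 kg = 13,327 kg.
13,327 kg > 12,000 kg, so the threshold is exceeded.

Yes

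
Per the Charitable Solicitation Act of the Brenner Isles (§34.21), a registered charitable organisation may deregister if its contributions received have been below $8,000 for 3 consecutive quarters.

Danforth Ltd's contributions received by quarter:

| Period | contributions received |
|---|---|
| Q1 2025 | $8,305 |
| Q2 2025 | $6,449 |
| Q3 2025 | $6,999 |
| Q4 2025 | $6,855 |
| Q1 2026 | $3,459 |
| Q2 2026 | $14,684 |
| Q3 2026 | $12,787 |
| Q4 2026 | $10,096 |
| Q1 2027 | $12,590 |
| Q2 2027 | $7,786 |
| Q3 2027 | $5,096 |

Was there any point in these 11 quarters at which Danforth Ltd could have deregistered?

Yes

Quarters below $8,000: Q2 2025, Q3 2025, Q4 2025, Q1 2026, Q2 2027, Q3 2027.
Longest run of consecutive quarters below the threshold: 4.
4 ≥ 3, so Danforth Ltd became eligible.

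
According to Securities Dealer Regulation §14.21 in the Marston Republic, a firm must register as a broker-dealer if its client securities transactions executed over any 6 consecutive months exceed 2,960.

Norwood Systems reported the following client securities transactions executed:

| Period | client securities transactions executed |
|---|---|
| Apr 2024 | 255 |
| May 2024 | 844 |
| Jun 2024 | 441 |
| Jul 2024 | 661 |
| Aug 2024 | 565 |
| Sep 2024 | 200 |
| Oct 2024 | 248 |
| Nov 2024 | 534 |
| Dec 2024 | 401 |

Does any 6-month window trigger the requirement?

Apr 2024–Sep 2024: 255 + 844 + 441 + 661 + 565 + 200 = 2,966 (over)
May 2024–Oct 2024: 844 + 441 + 661 + 565 + 200 + 248 = 2,959 (under)
Jun 2024–Nov 2024: 441 + 661 + 565 + 200 + 248 + 534 = 2,649 (under)
Jul 2024–Dec 2024: 661 + 565 + 200 + 248 + 534 + 401 = 2,609 (under)
At least one window exceeds 2,960.

Yes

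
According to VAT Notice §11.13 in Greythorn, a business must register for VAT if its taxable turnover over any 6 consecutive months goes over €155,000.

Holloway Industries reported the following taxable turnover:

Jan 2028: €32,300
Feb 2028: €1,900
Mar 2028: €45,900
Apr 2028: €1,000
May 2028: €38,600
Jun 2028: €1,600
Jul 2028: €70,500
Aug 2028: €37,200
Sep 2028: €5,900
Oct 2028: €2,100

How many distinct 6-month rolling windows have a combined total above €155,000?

3

Jan 2028–Jun 2028: €32,300 + €1,900 + €45,900 + €1,000 + €38,600 + €1,600 = €121,300 (under)
Feb 2028–Jul 2028: €1,900 + €45,900 + €1,000 + €38,600 + €1,600 + €70,500 = €159,500 (over)
Mar 2028–Aug 2028: €45,900 + €1,000 + €38,600 + €1,600 + €70,500 + €37,200 = €194,800 (over)
Apr 2028–Sep 2028: €1,000 + €38,600 + €1,600 + €70,500 + €37,200 + €5,900 = €154,800 (under)
May 2028–Oct 2028: €38,600 + €1,600 + €70,500 + €37,200 + €5,900 + €2,100 = €155,900 (over)
3 windows exceed the threshold.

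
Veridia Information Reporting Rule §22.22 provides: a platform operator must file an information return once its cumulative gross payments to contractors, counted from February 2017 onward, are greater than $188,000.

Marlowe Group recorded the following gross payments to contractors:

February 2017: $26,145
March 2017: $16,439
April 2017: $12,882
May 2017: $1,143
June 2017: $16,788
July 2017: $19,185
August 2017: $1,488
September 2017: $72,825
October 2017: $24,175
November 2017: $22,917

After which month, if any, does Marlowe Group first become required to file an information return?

October 2017

Through February 2017: $26,145
Through March 2017: $42,584
Through April 2017: $55,466
Through May 2017: $56,609
Through June 2017: $73,397
Through July 2017: $92,582
Through August 2017: $94,070
Through September 2017: $166,895
Through October 2017: $191,070 ← exceeds threshold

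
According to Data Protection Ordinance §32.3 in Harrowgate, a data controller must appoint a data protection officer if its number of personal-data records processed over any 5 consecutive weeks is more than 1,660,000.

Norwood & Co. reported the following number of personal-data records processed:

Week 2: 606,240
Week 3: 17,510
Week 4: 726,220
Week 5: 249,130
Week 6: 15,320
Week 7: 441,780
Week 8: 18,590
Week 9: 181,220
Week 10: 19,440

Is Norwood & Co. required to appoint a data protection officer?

Week 2–Week 6: 606,240 + 17,510 + 726,220 + 249,130 + 15,320 = 1,614,420 (under)
Week 3–Week 7: 17,510 + 726,220 + 249,130 + 15,320 + 441,780 = 1,449,960 (under)
Week 4–Week 8: 726,220 + 249,130 + 15,320 + 441,780 + 18,590 = 1,451,040 (under)
Week 5–Week 9: 249,130 + 15,320 + 441,780 + 18,590 + 181,220 = 906,040 (under)
Week 6–Week 10: 15,320 + 441,780 + 18,590 + 181,220 + 19,440 = 676,350 (under)
No window exceeds 1,660,000.

No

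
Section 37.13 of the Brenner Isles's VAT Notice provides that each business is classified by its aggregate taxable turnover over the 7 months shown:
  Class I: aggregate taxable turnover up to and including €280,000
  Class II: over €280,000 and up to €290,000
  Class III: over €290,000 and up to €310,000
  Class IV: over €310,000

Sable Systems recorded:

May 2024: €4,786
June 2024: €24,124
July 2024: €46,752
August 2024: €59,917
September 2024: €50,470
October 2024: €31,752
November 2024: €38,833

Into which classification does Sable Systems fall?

Aggregate taxable turnover: €4,786 + €24,124 + €46,752 + €59,917 + €50,470 + €31,752 + €38,833 = €256,634.
€256,634 ≤ €280,000, so Class I applies.

Class I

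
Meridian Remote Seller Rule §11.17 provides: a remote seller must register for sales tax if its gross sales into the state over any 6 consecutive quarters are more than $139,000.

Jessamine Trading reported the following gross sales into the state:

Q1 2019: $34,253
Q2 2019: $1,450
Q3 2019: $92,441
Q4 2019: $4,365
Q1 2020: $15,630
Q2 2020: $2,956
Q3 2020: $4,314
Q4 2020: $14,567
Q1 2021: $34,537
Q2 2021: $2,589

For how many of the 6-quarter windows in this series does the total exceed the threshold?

Q1 2019–Q2 2020: $34,253 + $1,450 + $92,441 + $4,365 + $15,630 + $2,956 = $151,095 (over)
Q2 2019–Q3 2020: $1,450 + $92,441 + $4,365 + $15,630 + $2,956 + $4,314 = $121,156 (under)
Q3 2019–Q4 2020: $92,441 + $4,365 + $15,630 + $2,956 + $4,314 + $14,567 = $134,273 (under)
Q4 2019–Q1 2021: $4,365 + $15,630 + $2,956 + $4,314 + $14,567 + $34,537 = $76,369 (under)
Q1 2020–Q2 2021: $15,630 + $2,956 + $4,314 + $14,567 + $34,537 + $2,589 = $74,593 (under)
1 window exceeds the threshold.

1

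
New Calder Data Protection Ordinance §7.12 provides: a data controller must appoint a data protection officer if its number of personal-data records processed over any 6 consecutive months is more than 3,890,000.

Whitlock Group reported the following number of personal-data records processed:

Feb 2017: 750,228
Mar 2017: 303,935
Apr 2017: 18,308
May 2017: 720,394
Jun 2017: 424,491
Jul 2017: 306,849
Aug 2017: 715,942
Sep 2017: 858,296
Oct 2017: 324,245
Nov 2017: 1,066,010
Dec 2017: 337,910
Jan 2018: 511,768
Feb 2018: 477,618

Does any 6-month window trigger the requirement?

No

Feb 2017–Jul 2017: 750,228 + 303,935 + 18,308 + 720,394 + 424,491 + 306,849 = 2,524,205 (under)
Mar 2017–Aug 2017: 303,935 + 18,308 + 720,394 + 424,491 + 306,849 + 715,942 = 2,489,919 (under)
Apr 2017–Sep 2017: 18,308 + 720,394 + 424,491 + 306,849 + 715,942 + 858,296 = 3,044,280 (under)
May 2017–Oct 2017: 720,394 + 424,491 + 306,849 + 715,942 + 858,296 + 324,245 = 3,350,217 (under)
Jun 2017–Nov 2017: 424,491 + 306,849 + 715,942 + 858,296 + 324,245 + 1,066,010 = 3,695,833 (under)
Jul 2017–Dec 2017: 306,849 + 715,942 + 858,296 + 324,245 + 1,066,010 + 337,910 = 3,609,252 (under)
Aug 2017–Jan 2018: 715,942 + 858,296 + 324,245 + 1,066,010 + 337,910 + 511,768 = 3,814,171 (under)
Sep 2017–Feb 2018: 858,296 + 324,245 + 1,066,010 + 337,910 + 511,768 + 477,618 = 3,575,847 (under)
No window exceeds 3,890,000.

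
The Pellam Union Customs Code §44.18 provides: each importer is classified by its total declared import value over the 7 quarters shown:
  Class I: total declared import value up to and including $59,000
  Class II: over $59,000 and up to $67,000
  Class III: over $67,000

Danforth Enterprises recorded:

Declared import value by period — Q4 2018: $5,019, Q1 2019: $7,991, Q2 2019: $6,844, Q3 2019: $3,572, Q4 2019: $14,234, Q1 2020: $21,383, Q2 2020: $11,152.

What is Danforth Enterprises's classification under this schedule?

Class III

Total declared import value: $5,019 + $7,991 + $6,844 + $3,572 + $14,234 + $21,383 + $11,152 = $70,195.
$70,195 > $67,000, so Class III applies.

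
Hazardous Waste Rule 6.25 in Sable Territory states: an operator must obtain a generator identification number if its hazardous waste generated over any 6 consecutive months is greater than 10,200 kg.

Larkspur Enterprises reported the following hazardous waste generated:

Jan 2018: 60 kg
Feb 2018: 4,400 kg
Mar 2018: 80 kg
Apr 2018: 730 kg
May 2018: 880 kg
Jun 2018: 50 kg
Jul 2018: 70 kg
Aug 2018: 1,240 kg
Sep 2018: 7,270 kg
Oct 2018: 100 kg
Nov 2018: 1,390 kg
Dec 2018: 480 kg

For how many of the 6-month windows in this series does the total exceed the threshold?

2

Jan 2018–Jun 2018: 60 kg + 4,400 kg + 80 kg + 730 kg + 880 kg + 50 kg = 6,200 kg (under)
Feb 2018–Jul 2018: 4,400 kg + 80 kg + 730 kg + 880 kg + 50 kg + 70 kg = 6,210 kg (under)
Mar 2018–Aug 2018: 80 kg + 730 kg + 880 kg + 50 kg + 70 kg + 1,240 kg = 3,050 kg (under)
Apr 2018–Sep 2018: 730 kg + 880 kg + 50 kg + 70 kg + 1,240 kg + 7,270 kg = 10,240 kg (over)
May 2018–Oct 2018: 880 kg + 50 kg + 70 kg + 1,240 kg + 7,270 kg + 100 kg = 9,610 kg (under)
Jun 2018–Nov 2018: 50 kg + 70 kg + 1,240 kg + 7,270 kg + 100 kg + 1,390 kg = 10,120 kg (under)
Jul 2018–Dec 2018: 70 kg + 1,240 kg + 7,270 kg + 100 kg + 1,390 kg + 480 kg = 10,550 kg (over)
2 windows exceed the threshold.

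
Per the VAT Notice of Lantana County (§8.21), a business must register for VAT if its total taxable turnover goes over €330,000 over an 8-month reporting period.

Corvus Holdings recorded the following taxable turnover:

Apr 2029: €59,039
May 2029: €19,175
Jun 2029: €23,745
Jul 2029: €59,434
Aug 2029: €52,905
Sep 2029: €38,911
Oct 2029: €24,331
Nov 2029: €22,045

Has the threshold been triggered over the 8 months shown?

Total taxable turnover: €59,039 + €19,175 + €23,745 + €59,434 + €52,905 + €38,911 + €24,331 + €22,045 = €299,585.
€299,585 ≤ €330,000, so the threshold is not exceeded.

No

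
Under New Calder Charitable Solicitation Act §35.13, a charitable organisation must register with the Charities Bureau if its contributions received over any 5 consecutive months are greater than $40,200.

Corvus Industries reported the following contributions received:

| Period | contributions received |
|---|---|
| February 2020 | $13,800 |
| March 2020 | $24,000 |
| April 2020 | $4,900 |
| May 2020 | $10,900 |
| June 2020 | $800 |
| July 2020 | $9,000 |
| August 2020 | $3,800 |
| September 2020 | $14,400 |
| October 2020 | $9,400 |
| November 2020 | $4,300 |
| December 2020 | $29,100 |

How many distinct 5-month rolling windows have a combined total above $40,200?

February 2020–June 2020: $13,800 + $24,000 + $4,900 + $10,900 + $800 = $54,400 (over)
March 2020–July 2020: $24,000 + $4,900 + $10,900 + $800 + $9,000 = $49,600 (over)
April 2020–August 2020: $4,900 + $10,900 + $800 + $9,000 + $3,800 = $29,400 (under)
May 2020–September 2020: $10,900 + $800 + $9,000 + $3,800 + $14,400 = $38,900 (under)
June 2020–October 2020: $800 + $9,000 + $3,800 + $14,400 + $9,400 = $37,400 (under)
July 2020–November 2020: $9,000 + $3,800 + $14,400 + $9,400 + $4,300 = $40,900 (over)
August 2020–December 2020: $3,800 + $14,400 + $9,400 + $4,300 + $29,100 = $61,000 (over)
4 windows exceed the threshold.

4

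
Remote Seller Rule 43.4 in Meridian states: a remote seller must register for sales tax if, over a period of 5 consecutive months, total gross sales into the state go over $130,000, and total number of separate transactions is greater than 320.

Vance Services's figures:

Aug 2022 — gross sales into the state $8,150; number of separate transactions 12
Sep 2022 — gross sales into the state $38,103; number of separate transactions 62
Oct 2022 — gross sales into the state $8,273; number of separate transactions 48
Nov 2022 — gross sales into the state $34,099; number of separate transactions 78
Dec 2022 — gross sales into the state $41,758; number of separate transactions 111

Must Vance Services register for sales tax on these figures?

Total gross sales into the state: $8,150 + $38,103 + $8,273 + $34,099 + $41,758 = $130,383 (> $130,000).
Total number of separate transactions: 12 + 62 + 48 + 78 + 111 = 311 (≤ 320).
The test is 'and': the rule requires both, and at least one is not exceeded.

No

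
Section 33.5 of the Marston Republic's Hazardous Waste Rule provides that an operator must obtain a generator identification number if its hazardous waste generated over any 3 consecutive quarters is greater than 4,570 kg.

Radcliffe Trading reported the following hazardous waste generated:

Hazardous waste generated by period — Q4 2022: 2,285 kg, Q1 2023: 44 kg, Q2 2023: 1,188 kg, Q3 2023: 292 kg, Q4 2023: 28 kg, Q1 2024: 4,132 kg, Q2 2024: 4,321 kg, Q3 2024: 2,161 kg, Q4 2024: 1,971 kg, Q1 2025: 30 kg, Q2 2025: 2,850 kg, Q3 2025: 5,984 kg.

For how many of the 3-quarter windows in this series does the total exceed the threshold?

Q4 2022–Q2 2023: 2,285 kg + 44 kg + 1,188 kg = 3,517 kg (under)
Q1 2023–Q3 2023: 44 kg + 1,188 kg + 292 kg = 1,524 kg (under)
Q2 2023–Q4 2023: 1,188 kg + 292 kg + 28 kg = 1,508 kg (under)
Q3 2023–Q1 2024: 292 kg + 28 kg + 4,132 kg = 4,452 kg (under)
Q4 2023–Q2 2024: 28 kg + 4,132 kg + 4,321 kg = 8,481 kg (over)
Q1 2024–Q3 2024: 4,132 kg + 4,321 kg + 2,161 kg = 10,614 kg (over)
Q2 2024–Q4 2024: 4,321 kg + 2,161 kg + 1,971 kg = 8,453 kg (over)
Q3 2024–Q1 2025: 2,161 kg + 1,971 kg + 30 kg = 4,162 kg (under)
Q4 2024–Q2 2025: 1,971 kg + 30 kg + 2,850 kg = 4,851 kg (over)
Q1 2025–Q3 2025: 30 kg + 2,850 kg + 5,984 kg = 8,864 kg (over)
5 windows exceed the threshold.

5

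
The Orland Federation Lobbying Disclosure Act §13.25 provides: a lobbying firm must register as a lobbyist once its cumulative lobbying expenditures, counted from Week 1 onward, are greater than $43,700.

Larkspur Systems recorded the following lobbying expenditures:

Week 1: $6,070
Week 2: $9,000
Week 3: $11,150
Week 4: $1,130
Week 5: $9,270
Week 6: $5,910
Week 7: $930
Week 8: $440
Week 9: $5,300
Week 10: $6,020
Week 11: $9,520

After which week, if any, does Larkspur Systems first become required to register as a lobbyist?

Through Week 1: $6,070
Through Week 2: $15,070
Through Week 3: $26,220
Through Week 4: $27,350
Through Week 5: $36,620
Through Week 6: $42,530
Through Week 7: $43,460
Through Week 8: $43,900 ← exceeds threshold

Week 8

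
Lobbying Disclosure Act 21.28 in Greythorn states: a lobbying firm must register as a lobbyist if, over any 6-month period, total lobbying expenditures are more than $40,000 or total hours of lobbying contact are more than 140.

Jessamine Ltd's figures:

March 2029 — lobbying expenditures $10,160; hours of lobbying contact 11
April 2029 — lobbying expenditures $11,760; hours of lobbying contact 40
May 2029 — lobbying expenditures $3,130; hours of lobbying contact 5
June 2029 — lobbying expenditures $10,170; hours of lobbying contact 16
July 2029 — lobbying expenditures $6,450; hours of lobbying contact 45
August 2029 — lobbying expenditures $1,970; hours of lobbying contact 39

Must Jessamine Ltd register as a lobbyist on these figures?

Total lobbying expenditures: $10,160 + $11,760 + $3,130 + $10,170 + $6,450 + $1,970 = $43,640 (> $40,000).
Total hours of lobbying contact: 11 + 40 + 5 + 16 + 45 + 39 = 156 (> 140).
The test is 'or': at least one threshold is exceeded.

Yes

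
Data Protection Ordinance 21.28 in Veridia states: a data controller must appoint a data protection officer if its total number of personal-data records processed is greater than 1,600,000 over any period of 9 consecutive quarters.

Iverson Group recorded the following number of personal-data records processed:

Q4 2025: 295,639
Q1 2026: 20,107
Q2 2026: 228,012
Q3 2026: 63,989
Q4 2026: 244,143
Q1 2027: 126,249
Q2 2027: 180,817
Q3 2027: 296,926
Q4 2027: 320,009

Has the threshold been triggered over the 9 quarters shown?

Total number of personal-data records processed: 295,639 + 20,107 + 228,012 + 63,989 + 244,143 + 126,249 + 180,817 + 296,926 + 320,009 = 1,775,891.
1,775,891 > 1,600,000, so the threshold is exceeded.

Yes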